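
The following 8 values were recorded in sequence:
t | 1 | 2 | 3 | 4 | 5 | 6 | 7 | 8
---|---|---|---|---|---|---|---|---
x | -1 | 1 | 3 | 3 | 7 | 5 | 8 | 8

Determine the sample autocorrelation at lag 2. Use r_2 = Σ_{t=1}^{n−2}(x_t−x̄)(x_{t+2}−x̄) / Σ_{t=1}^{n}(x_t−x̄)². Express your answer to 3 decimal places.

Mean x̄ = (-1 + 1 + 3 + 3 + 7 + 5 + 8 + 8)/8 = 4.2500
Deviations from mean: -5.2500, -3.2500, -1.2500, -1.2500, 2.7500, 0.7500, 3.7500, 3.7500
Σ(x_t−x̄)(x_{t+2}−x̄) = (6.5625) + (4.0625) + (-3.4375) + (-0.9375) + (10.3125) + (2.8125) = 19.3750
Denominator Σ(x_t−x̄)² = 77.5000
r_2 = 19.3750 / 77.5000 = 0.250

0.250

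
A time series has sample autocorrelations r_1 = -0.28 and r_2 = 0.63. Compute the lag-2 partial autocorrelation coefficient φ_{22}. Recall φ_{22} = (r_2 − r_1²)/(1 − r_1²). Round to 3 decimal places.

φ_{22} = (r_2 − r_1²) / (1 − r_1²)
r_1² = (-0.28)² = 0.0784
Numerator = 0.63 − 0.0784 = 0.5516; denominator = 1 − 0.0784 = 0.9216
φ_{22} = 0.5516 / 0.9216 = 0.599

0.599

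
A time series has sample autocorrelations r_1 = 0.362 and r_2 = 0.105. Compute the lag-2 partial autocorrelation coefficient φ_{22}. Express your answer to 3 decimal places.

-0.030

φ_{22} = (r_2 − r_1²) / (1 − r_1²)
r_1² = (0.362)² = 0.131044
Numerator = 0.105 − 0.1310 = -0.0260; denominator = 1 − 0.1310 = 0.8690
φ_{22} = -0.0260 / 0.8690 = -0.030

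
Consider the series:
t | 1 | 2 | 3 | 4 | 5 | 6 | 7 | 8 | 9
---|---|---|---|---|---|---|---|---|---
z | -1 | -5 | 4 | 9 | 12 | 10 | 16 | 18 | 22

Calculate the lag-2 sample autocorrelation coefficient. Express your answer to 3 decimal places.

0.243

Mean z̄ = (-1 − 5 + 4 + 9 + 12 + 10 + 16 + 18 + 22)/9 = 9.4444
Σ(z_t−z̄)(z_{t+2}−z̄) = (56.8642) + (6.4198) + (-13.9136) + (-0.2469) + (16.7531) + (4.7531) + (82.3086) = 152.9383
Denominator Σ(z_t−z̄)² = 628.2222
r_2 = 152.9383 / 628.2222 = 0.243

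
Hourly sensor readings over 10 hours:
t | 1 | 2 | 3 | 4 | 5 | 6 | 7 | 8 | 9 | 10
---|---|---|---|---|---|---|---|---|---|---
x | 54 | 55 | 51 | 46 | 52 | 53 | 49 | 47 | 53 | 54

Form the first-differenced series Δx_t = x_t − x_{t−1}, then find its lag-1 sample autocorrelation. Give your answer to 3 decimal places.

-0.074

First differences Δx: 1, -4, -5, 6, 1, -4, -2, 6, 1
Mean of differences = 0.0000
Numerator Σ(Δx_t−Δx̄)(Δx_{t+1}−Δx̄) = -10.0000
Denominator Σ(Δx_t−Δx̄)² = 136.0000
r_1(Δx) = -10.0000 / 136.0000 = -0.074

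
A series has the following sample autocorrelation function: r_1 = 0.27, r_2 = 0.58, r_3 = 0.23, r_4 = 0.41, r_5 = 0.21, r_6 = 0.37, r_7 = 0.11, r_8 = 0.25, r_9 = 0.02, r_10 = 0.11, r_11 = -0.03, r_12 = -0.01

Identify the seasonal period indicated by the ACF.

2

The largest autocorrelation is r_2 = 0.58, with weaker echoes at lags 4 (0.41) and 6 (0.37); the remaining lags stay at or below 0.27.
The dominant spike at lag 2 indicates a seasonal period of 2.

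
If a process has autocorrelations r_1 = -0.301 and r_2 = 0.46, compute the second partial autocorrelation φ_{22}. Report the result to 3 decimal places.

0.406

φ_{22} = (r_2 − r_1²) / (1 − r_1²)
r_1² = (-0.301)² = 0.090601
Numerator = 0.46 − 0.0906 = 0.3694; denominator = 1 − 0.0906 = 0.9094
φ_{22} = 0.3694 / 0.9094 = 0.406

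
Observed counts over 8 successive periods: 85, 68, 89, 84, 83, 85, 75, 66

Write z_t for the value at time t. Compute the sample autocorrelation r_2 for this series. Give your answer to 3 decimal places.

-0.055

Mean z̄ = (85 + 68 + 89 + 84 + 83 + 85 + 75 + 66)/8 = 79.3750
Deviations from mean: 5.6250, -11.3750, 9.6250, 4.6250, 3.6250, 5.6250, -4.3750, -13.3750
Σ(z_t−z̄)(z_{t+2}−z̄) = (54.1406) + (-52.6094) + (34.8906) + (26.0156) + (-15.8594) + (-75.2344) = -28.6563
Denominator Σ(z_t−z̄)² = 517.8750
r_2 = -28.6563 / 517.8750 = -0.055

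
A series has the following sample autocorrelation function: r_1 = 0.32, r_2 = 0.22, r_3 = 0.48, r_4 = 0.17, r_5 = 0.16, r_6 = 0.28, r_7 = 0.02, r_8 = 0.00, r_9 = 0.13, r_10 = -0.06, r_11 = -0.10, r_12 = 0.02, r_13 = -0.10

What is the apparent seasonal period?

3

The largest autocorrelation is r_3 = 0.48; the remaining lags stay at or below 0.32. The elevated value at lag 1 (0.32), dropping to 0.22 at lag 2, reflects decaying short-term dependence rather than seasonality.
The dominant spike at lag 3 indicates a seasonal period of 3.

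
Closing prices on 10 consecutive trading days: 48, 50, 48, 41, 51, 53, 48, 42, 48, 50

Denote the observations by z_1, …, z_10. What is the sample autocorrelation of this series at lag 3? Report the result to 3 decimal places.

-0.094

Mean z̄ = (48 + 50 + 48 + 41 + 51 + 53 + 48 + 42 + 48 + 50)/10 = 47.9000
Σ(z_t−z̄)(z_{t+3}−z̄) = (-0.6900) + (6.5100) + (0.5100) + (-0.6900) + (-18.2900) + (0.5100) + (0.2100) = -11.9300
Denominator Σ(z_t−z̄)² = 126.9000
r_3 = -11.9300 / 126.9000 = -0.094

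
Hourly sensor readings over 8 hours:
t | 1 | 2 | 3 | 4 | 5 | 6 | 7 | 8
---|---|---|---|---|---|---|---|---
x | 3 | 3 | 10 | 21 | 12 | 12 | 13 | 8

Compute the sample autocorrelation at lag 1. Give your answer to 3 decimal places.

Mean x̄ = (3 + 3 + 10 + 21 + 12 + 12 + 13 + 8)/8 = 10.2500
Deviations from mean: -7.2500, -7.2500, -0.2500, 10.7500, 1.7500, 1.7500, 2.7500, -2.2500
Σ(x_t−x̄)(x_{t+1}−x̄) = (52.5625) + (1.8125) + (-2.6875) + (18.8125) + (3.0625) + (4.8125) + (-6.1875) = 72.1875
Denominator Σ(x_t−x̄)² = 239.5000
r_1 = 72.1875 / 239.5000 = 0.301

0.301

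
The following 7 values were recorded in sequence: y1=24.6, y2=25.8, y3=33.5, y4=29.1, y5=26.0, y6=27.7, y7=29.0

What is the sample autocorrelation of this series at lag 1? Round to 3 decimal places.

-0.007

Mean ȳ = (24.6 + 25.8 + 33.5 + 29.1 + 26.0 + 27.7 + 29.0)/7 = 27.9571
Numerator Σ_{t=1}^{6}(y_t−ȳ)(y_{t+1}−ȳ) = -0.3818
Denominator Σ(y_t−ȳ)² = 52.9371
r_1 = -0.3818 / 52.9371 = -0.007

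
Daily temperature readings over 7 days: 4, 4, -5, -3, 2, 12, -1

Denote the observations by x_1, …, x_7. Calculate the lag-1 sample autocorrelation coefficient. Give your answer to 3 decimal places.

-0.026

Mean x̄ = (4 + 4 − 5 − 3 + 2 + 12 − 1)/7 = 1.8571
Deviations from mean: 2.1429, 2.1429, -6.8571, -4.8571, 0.1429, 10.1429, -2.8571
Numerator Σ_{t=1}^{6}(x_t−x̄)(x_{t+1}−x̄) = -5.0204
Denominator Σ(x_t−x̄)² = 190.8571
r_1 = -5.0204 / 190.8571 = -0.026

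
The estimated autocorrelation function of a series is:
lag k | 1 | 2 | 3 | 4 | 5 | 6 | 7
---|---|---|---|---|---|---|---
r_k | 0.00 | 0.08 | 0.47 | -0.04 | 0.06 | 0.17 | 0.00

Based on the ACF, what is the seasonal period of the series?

3

The largest autocorrelation is r_3 = 0.47, with a weaker echo at lag 6 (0.17); the remaining lags stay at or below 0.08.
The dominant spike at lag 3 indicates a seasonal period of 3.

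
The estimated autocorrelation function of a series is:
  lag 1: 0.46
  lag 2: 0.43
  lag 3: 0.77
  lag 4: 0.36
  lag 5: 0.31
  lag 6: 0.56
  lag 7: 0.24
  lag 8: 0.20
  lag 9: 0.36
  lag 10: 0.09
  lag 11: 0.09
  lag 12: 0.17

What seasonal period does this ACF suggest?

3

The largest autocorrelation is r_3 = 0.77, with a weaker echo at lag 6 (0.56); the remaining lags stay at or below 0.46. The elevated value at lag 1 (0.46), dropping to 0.43 at lag 2, reflects decaying short-term dependence rather than seasonality.
The dominant spike at lag 3 indicates a seasonal period of 3.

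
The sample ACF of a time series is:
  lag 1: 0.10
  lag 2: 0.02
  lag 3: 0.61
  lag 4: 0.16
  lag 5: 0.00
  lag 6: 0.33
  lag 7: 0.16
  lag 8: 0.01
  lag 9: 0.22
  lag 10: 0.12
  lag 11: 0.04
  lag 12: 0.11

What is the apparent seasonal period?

The largest autocorrelation is r_3 = 0.61, with weaker echoes at lags 6 (0.33) and 9 (0.22); the remaining lags stay at or below 0.16.
The dominant spike at lag 3 indicates a seasonal period of 3.

3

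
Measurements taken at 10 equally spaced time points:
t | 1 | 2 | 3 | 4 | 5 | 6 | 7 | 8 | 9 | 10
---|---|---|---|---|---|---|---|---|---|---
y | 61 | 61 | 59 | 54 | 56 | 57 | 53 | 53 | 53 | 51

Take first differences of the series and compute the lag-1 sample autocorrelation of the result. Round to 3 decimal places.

-0.283

First differences Δy: 0, -2, -5, 2, 1, -4, 0, 0, -2
Mean of differences = -1.1111
Numerator Σ(Δy_t−Δȳ)(Δy_{t+1}−Δȳ) = -12.1235
Denominator Σ(Δy_t−Δȳ)² = 42.8889
r_1(Δy) = -12.1235 / 42.8889 = -0.283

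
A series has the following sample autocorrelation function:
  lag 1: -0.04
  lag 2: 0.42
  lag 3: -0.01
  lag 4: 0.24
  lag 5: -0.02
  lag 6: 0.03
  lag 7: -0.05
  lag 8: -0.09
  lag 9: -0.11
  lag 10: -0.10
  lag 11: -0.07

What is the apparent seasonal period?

The largest autocorrelation is r_2 = 0.42, with a weaker echo at lag 4 (0.24); the remaining lags stay at or below 0.03.
The dominant spike at lag 2 indicates a seasonal period of 2.

2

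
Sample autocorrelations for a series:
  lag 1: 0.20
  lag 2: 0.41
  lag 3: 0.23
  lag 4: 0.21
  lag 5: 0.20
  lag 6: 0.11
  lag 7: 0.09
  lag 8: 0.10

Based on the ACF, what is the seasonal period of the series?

The largest autocorrelation is r_2 = 0.41; the remaining lags stay at or below 0.23.
The dominant spike at lag 2 indicates a seasonal period of 2.

2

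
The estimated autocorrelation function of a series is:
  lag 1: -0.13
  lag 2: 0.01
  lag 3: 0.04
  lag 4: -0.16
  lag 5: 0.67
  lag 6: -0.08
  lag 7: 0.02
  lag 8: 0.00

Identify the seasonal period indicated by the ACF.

5

The largest autocorrelation is r_5 = 0.67; the remaining lags stay at or below 0.04.
The dominant spike at lag 5 indicates a seasonal period of 5.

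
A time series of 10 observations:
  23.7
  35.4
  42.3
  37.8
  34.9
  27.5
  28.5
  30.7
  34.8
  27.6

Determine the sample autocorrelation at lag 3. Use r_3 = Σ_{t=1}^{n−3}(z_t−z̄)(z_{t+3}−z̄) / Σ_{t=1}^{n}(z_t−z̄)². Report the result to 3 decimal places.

Mean z̄ = (23.7 + 35.4 + 42.3 + 37.8 + 34.9 + 27.5 + 28.5 + 30.7 + 34.8 + 27.6)/10 = 32.3200
Σ(z_t−z̄)(z_{t+3}−z̄) = (-47.2376) + (7.9464) + (-48.1036) + (-20.9336) + (-4.1796) + (-11.9536) + (18.0304) = -106.4312
Denominator Σ(z_t−z̄)² = 288.9560
r_3 = -106.4312 / 288.9560 = -0.368

-0.368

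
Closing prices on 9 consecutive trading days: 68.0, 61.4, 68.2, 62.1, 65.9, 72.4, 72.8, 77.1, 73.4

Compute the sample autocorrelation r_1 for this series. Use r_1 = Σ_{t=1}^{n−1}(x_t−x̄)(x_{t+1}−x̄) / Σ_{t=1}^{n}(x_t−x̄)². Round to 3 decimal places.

0.481

Mean x̄ = (68.0 + 61.4 + 68.2 + 62.1 + 65.9 + 72.4 + 72.8 + 77.1 + 73.4)/9 = 69.0333
Numerator Σ_{t=1}^{8}(x_t−x̄)(x_{t+1}−x̄) = 109.4922
Denominator Σ(x_t−x̄)² = 227.5800
r_1 = 109.4922 / 227.5800 = 0.481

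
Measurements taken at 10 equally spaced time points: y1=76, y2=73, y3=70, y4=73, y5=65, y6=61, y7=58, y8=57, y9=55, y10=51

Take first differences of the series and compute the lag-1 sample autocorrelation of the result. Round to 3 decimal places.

First differences Δy: -3, -3, 3, -8, -4, -3, -1, -2, -4
Mean of differences = -2.7778
Numerator Σ(Δy_t−Δȳ)(Δy_{t+1}−Δȳ) = -24.7160
Denominator Σ(Δy_t−Δȳ)² = 67.5556
r_1(Δy) = -24.7160 / 67.5556 = -0.366

-0.366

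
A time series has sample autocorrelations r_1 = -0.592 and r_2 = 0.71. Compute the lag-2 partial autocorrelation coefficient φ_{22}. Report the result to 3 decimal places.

φ_{22} = (r_2 − r_1²) / (1 − r_1²)
r_1² = (-0.592)² = 0.350464
Numerator = 0.71 − 0.3505 = 0.3595; denominator = 1 − 0.3505 = 0.6495
φ_{22} = 0.3595 / 0.6495 = 0.554

0.554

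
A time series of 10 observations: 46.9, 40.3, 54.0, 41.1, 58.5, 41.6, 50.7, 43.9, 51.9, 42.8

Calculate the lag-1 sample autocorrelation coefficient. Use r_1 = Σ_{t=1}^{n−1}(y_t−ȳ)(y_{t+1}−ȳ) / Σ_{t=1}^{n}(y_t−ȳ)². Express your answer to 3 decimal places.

Mean ȳ = (46.9 + 40.3 + 54.0 + 41.1 + 58.5 + 41.6 + 50.7 + 43.9 + 51.9 + 42.8)/10 = 47.1700
Numerator Σ_{t=1}^{9}(y_t−ȳ)(y_{t+1}−ȳ) = -285.7489
Denominator Σ(y_t−ȳ)² = 354.7810
r_1 = -285.7489 / 354.7810 = -0.805

-0.805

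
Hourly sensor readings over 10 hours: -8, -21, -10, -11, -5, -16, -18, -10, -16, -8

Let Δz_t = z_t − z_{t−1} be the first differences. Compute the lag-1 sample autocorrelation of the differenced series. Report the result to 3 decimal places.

First differences Δz: -13, 11, -1, 6, -11, -2, 8, -6, 8
Mean of differences = 0.0000
Numerator Σ(Δz_t−Δz̄)(Δz_{t+1}−Δz̄) = -316.0000
Denominator Σ(Δz_t−Δz̄)² = 616.0000
r_1(Δz) = -316.0000 / 616.0000 = -0.513

-0.513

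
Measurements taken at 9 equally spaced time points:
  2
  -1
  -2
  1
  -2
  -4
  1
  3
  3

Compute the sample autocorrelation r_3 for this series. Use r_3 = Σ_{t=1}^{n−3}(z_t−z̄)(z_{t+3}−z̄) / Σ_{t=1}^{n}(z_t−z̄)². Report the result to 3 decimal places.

Mean z̄ = (2 − 1 − 2 + 1 − 2 − 4 + 1 + 3 + 3)/9 = 0.1111
Numerator Σ_{t=1}^{6}(z_t−z̄)(z_{t+3}−z̄) = -4.4815
Denominator Σ(z_t−z̄)² = 48.8889
r_3 = -4.4815 / 48.8889 = -0.092

-0.092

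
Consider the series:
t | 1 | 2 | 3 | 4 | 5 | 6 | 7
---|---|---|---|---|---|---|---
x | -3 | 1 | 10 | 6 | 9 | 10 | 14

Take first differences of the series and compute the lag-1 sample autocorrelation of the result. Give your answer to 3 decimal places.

First differences Δx: 4, 9, -4, 3, 1, 4
Mean of differences = 2.8333
Numerator Σ(Δx_t−Δx̄)(Δx_{t+1}−Δx̄) = -38.5278
Denominator Σ(Δx_t−Δx̄)² = 90.8333
r_1(Δx) = -38.5278 / 90.8333 = -0.424

-0.424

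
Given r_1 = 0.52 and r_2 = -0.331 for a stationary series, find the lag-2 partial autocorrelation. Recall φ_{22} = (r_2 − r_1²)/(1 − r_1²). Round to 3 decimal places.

-0.824

φ_{22} = (r_2 − r_1²) / (1 − r_1²)
r_1² = (0.52)² = 0.2704
Numerator = -0.331 − 0.2704 = -0.6014; denominator = 1 − 0.2704 = 0.7296
φ_{22} = -0.6014 / 0.7296 = -0.824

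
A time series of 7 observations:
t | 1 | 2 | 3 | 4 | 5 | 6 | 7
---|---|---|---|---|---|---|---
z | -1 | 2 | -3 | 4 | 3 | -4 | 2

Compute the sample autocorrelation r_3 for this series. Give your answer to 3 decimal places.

0.342

Mean z̄ = (-1 + 2 − 3 + 4 + 3 − 4 + 2)/7 = 0.4286
Deviations from mean: -1.4286, 1.5714, -3.4286, 3.5714, 2.5714, -4.4286, 1.5714
Numerator Σ_{t=1}^{4}(z_t−z̄)(z_{t+3}−z̄) = 19.7347
Denominator Σ(z_t−z̄)² = 57.7143
r_3 = 19.7347 / 57.7143 = 0.342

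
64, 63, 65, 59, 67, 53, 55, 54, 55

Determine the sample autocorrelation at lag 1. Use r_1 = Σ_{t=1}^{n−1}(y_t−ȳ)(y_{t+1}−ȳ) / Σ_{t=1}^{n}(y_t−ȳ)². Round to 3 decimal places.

0.252

Mean ȳ = (64 + 63 + 65 + 59 + 67 + 53 + 55 + 54 + 55)/9 = 59.4444
Numerator Σ_{t=1}^{8}(y_t−ȳ)(y_{t+1}−ȳ) = 58.4691
Denominator Σ(y_t−ȳ)² = 232.2222
r_1 = 58.4691 / 232.2222 = 0.252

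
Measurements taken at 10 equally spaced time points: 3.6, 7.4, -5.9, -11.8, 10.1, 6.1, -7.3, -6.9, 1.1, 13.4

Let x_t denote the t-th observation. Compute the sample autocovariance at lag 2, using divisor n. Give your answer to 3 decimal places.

Mean x̄ = (3.6 + 7.4 − 5.9 − 11.8 + 10.1 + 6.1 − 7.3 − 6.9 + 1.1 + 13.4)/10 = 0.9800
Σ_{t=1}^{8}(x_t−x̄)(x_{t+2}−x̄) = -442.9748
γ_2 = -442.9748 / 10 = -44.297

-44.297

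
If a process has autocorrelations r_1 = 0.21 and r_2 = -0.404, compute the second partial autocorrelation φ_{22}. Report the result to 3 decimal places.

-0.469

φ_{22} = (r_2 − r_1²) / (1 − r_1²)
r_1² = (0.21)² = 0.0441
Numerator = -0.404 − 0.0441 = -0.4481; denominator = 1 − 0.0441 = 0.9559
φ_{22} = -0.4481 / 0.9559 = -0.469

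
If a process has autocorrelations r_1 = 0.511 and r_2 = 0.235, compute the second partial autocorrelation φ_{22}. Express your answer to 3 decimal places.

φ_{22} = (r_2 − r_1²) / (1 − r_1²)
r_1² = (0.511)² = 0.261121
Numerator = 0.235 − 0.2611 = -0.0261; denominator = 1 − 0.2611 = 0.7389
φ_{22} = -0.0261 / 0.7389 = -0.035

-0.035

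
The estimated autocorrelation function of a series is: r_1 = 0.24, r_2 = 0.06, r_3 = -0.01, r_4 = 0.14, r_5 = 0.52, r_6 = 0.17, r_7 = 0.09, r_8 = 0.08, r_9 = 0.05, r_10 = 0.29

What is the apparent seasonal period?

5

The largest autocorrelation is r_5 = 0.52, with a weaker echo at lag 10 (0.29); the remaining lags stay at or below 0.24. The elevated value at lag 1 (0.24), dropping to 0.06 at lag 2, reflects decaying short-term dependence rather than seasonality.
The dominant spike at lag 5 indicates a seasonal period of 5.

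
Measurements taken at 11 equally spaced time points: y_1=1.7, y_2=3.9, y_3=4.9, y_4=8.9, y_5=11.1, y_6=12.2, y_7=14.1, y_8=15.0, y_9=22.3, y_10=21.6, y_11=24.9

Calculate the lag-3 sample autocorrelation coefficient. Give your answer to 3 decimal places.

0.143

Mean ȳ = (1.7 + 3.9 + 4.9 + 8.9 + 11.1 + 12.2 + 14.1 + 15.0 + 22.3 + 21.6 + 24.9)/11 = 12.7818
Numerator Σ_{t=1}^{8}(y_t−ȳ)(y_{t+3}−ȳ) = 86.6599
Denominator Σ(y_t−ȳ)² = 603.9164
r_3 = 86.6599 / 603.9164 = 0.143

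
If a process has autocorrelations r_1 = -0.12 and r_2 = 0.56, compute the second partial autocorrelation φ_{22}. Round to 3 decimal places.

φ_{22} = (r_2 − r_1²) / (1 − r_1²)
r_1² = (-0.12)² = 0.0144
Numerator = 0.56 − 0.0144 = 0.5456; denominator = 1 − 0.0144 = 0.9856
φ_{22} = 0.5456 / 0.9856 = 0.554

0.554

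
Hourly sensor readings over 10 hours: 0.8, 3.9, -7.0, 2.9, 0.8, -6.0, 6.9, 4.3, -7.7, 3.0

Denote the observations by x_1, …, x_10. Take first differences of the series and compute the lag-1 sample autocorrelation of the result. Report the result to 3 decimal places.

First differences Δx: 3.1, -10.9, 9.9, -2.1, -6.8, 12.9, -2.6, -12.0, 10.7
Mean of differences = 0.2444
Numerator Σ(Δx_t−Δx̄)(Δx_{t+1}−Δx̄) = -363.8942
Denominator Σ(Δx_t−Δx̄)² = 708.2022
r_1(Δx) = -363.8942 / 708.2022 = -0.514

-0.514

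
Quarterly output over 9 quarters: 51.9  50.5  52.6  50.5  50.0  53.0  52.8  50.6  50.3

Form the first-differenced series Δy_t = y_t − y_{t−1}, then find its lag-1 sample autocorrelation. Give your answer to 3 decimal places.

-0.297

First differences Δy: -1.4, 2.1, -2.1, -0.5, 3.0, -0.2, -2.2, -0.3
Mean of differences = -0.2000
Numerator Σ(Δy_t−Δȳ)(Δy_{t+1}−Δȳ) = -7.3200
Denominator Σ(Δy_t−Δȳ)² = 24.6800
r_1(Δy) = -7.3200 / 24.6800 = -0.297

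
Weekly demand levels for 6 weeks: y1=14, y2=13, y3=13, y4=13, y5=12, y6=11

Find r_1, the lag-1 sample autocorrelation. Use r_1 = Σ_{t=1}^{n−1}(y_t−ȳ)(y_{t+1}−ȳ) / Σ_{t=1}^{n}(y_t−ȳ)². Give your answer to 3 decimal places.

Mean ȳ = (14 + 13 + 13 + 13 + 12 + 11)/6 = 12.6667
Deviations from mean: 1.3333, 0.3333, 0.3333, 0.3333, -0.6667, -1.6667
Σ(y_t−ȳ)(y_{t+1}−ȳ) = (0.4444) + (0.1111) + (0.1111) + (-0.2222) + (1.1111) = 1.5556
Denominator Σ(y_t−ȳ)² = 5.3333
r_1 = 1.5556 / 5.3333 = 0.292

0.292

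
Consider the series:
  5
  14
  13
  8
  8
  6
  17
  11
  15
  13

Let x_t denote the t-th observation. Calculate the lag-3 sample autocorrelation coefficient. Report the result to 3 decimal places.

Mean x̄ = (5 + 14 + 13 + 8 + 8 + 6 + 17 + 11 + 15 + 13)/10 = 11.0000
Numerator Σ_{t=1}^{7}(x_t−x̄)(x_{t+3}−x̄) = -27.0000
Denominator Σ(x_t−x̄)² = 148.0000
r_3 = -27.0000 / 148.0000 = -0.182

-0.182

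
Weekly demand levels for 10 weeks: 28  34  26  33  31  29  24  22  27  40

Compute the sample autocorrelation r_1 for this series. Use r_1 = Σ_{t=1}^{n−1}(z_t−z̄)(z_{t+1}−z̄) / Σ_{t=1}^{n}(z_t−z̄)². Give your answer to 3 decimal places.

0.021

Mean z̄ = (28 + 34 + 26 + 33 + 31 + 29 + 24 + 22 + 27 + 40)/10 = 29.4000
Numerator Σ_{t=1}^{9}(z_t−z̄)(z_{t+1}−z̄) = 5.2400
Denominator Σ(z_t−z̄)² = 252.4000
r_1 = 5.2400 / 252.4000 = 0.021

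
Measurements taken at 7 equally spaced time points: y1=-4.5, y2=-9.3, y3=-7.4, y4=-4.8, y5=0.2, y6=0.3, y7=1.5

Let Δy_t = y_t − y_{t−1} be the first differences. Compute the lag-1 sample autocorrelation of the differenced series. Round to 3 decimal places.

-0.022

First differences Δy: -4.8, 1.9, 2.6, 5.0, 0.1, 1.2
Mean of differences = 1.0000
Numerator Σ(Δy_t−Δȳ)(Δy_{t+1}−Δȳ) = -1.1600
Denominator Σ(Δy_t−Δȳ)² = 53.8600
r_1(Δy) = -1.1600 / 53.8600 = -0.022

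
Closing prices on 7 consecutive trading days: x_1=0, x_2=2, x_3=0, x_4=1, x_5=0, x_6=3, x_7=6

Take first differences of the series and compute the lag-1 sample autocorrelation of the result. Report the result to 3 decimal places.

-0.136

First differences Δx: 2, -2, 1, -1, 3, 3
Mean of differences = 1.0000
Numerator Σ(Δx_t−Δx̄)(Δx_{t+1}−Δx̄) = -3.0000
Denominator Σ(Δx_t−Δx̄)² = 22.0000
r_1(Δx) = -3.0000 / 22.0000 = -0.136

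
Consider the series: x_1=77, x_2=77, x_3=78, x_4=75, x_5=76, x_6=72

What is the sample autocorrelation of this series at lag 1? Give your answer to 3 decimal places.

0.057

Mean x̄ = (77 + 77 + 78 + 75 + 76 + 72)/6 = 75.8333
Deviations from mean: 1.1667, 1.1667, 2.1667, -0.8333, 0.1667, -3.8333
Numerator Σ_{t=1}^{5}(x_t−x̄)(x_{t+1}−x̄) = 1.3056
Denominator Σ(x_t−x̄)² = 22.8333
r_1 = 1.3056 / 22.8333 = 0.057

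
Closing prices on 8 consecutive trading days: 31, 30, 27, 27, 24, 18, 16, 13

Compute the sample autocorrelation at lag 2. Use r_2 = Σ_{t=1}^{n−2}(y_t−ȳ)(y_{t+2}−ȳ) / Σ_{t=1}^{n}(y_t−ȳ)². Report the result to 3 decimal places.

Mean ȳ = (31 + 30 + 27 + 27 + 24 + 18 + 16 + 13)/8 = 23.2500
Numerator Σ_{t=1}^{6}(y_t−ȳ)(y_{t+2}−ȳ) = 85.8750
Denominator Σ(y_t−ȳ)² = 319.5000
r_2 = 85.8750 / 319.5000 = 0.269

0.269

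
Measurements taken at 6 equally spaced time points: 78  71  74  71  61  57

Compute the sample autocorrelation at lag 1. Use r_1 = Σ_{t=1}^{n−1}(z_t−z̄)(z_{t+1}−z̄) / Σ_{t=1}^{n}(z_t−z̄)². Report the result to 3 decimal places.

0.368

Mean z̄ = (78 + 71 + 74 + 71 + 61 + 57)/6 = 68.6667
Σ(z_t−z̄)(z_{t+1}−z̄) = (21.7778) + (12.4444) + (12.4444) + (-17.8889) + (89.4444) = 118.2222
Denominator Σ(z_t−z̄)² = 321.3333
r_1 = 118.2222 / 321.3333 = 0.368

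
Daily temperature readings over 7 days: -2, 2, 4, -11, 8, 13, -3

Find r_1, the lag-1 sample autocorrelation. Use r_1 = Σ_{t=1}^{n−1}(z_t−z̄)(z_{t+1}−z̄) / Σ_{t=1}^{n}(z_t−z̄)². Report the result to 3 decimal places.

Mean z̄ = (-2 + 2 + 4 − 11 + 8 + 13 − 3)/7 = 1.5714
Deviations from mean: -3.5714, 0.4286, 2.4286, -12.5714, 6.4286, 11.4286, -4.5714
Numerator Σ_{t=1}^{6}(z_t−z̄)(z_{t+1}−z̄) = -90.6122
Denominator Σ(z_t−z̄)² = 369.7143
r_1 = -90.6122 / 369.7143 = -0.245

-0.245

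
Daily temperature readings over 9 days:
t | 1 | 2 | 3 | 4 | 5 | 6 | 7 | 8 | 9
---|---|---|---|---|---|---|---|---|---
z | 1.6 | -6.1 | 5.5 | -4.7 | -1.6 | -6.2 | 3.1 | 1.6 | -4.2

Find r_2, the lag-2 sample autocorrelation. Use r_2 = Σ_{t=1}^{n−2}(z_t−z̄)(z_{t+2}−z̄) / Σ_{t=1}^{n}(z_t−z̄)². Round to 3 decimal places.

0.148

Mean z̄ = (1.6 − 6.1 + 5.5 − 4.7 − 1.6 − 6.2 + 3.1 + 1.6 − 4.2)/9 = -1.2222
Σ(z_t−z̄)(z_{t+2}−z̄) = (18.9716) + (16.9638) + (-2.5395) + (17.3116) + (-1.6328) + (-14.0484) + (-12.8706) = 22.1557
Denominator Σ(z_t−z̄)² = 149.4756
r_2 = 22.1557 / 149.4756 = 0.148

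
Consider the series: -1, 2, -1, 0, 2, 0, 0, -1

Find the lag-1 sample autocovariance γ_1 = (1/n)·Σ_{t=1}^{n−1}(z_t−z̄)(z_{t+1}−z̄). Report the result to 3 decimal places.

Mean z̄ = (-1 + 2 − 1 + 0 + 2 + 0 + 0 − 1)/8 = 0.1250
Deviations: -1.1250, 1.8750, -1.1250, -0.1250, 1.8750, -0.1250, -0.1250, -1.1250
Σ_{t=1}^{7}(z_t−z̄)(z_{t+1}−z̄) = -4.3906
γ_1 = -4.3906 / 8 = -0.549

-0.549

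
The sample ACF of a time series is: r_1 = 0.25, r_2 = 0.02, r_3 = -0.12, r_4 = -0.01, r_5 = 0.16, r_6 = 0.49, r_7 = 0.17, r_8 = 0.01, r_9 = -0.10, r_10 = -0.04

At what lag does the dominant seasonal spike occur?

The largest autocorrelation is r_6 = 0.49; the remaining lags stay at or below 0.25. The elevated value at lag 1 (0.25), dropping to 0.02 at lag 2, reflects decaying short-term dependence rather than seasonality.
The dominant spike at lag 6 indicates a seasonal period of 6.

6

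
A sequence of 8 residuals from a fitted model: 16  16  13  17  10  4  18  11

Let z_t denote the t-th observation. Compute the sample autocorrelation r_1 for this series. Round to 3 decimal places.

-0.203

Mean z̄ = (16 + 16 + 13 + 17 + 10 + 4 + 18 + 11)/8 = 13.1250
Σ(z_t−z̄)(z_{t+1}−z̄) = (8.2656) + (-0.3594) + (-0.4844) + (-12.1094) + (28.5156) + (-44.4844) + (-10.3594) = -31.0156
Denominator Σ(z_t−z̄)² = 152.8750
r_1 = -31.0156 / 152.8750 = -0.203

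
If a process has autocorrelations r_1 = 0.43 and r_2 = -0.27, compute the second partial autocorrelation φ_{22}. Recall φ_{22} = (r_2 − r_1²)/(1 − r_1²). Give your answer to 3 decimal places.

φ_{22} = (r_2 − r_1²) / (1 − r_1²)
r_1² = (0.43)² = 0.1849
Numerator = -0.27 − 0.1849 = -0.4549; denominator = 1 − 0.1849 = 0.8151
φ_{22} = -0.4549 / 0.8151 = -0.558

-0.558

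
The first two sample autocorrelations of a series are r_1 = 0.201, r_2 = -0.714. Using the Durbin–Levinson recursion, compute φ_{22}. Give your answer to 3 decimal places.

φ_{22} = (r_2 − r_1²) / (1 − r_1²)
r_1² = (0.201)² = 0.040401
Numerator = -0.714 − 0.0404 = -0.7544; denominator = 1 − 0.0404 = 0.9596
φ_{22} = -0.7544 / 0.9596 = -0.786

-0.786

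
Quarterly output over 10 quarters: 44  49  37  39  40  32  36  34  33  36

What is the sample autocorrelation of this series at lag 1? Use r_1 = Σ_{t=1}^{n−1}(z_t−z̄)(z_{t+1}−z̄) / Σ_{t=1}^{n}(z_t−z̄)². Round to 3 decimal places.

Mean z̄ = (44 + 49 + 37 + 39 + 40 + 32 + 36 + 34 + 33 + 36)/10 = 38.0000
Numerator Σ_{t=1}^{9}(z_t−z̄)(z_{t+1}−z̄) = 94.0000
Denominator Σ(z_t−z̄)² = 248.0000
r_1 = 94.0000 / 248.0000 = 0.379

0.379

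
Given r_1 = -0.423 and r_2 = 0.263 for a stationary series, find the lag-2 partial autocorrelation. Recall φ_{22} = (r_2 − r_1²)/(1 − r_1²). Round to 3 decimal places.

0.102

φ_{22} = (r_2 − r_1²) / (1 − r_1²)
r_1² = (-0.423)² = 0.178929
Numerator = 0.263 − 0.1789 = 0.0841; denominator = 1 − 0.1789 = 0.8211
φ_{22} = 0.0841 / 0.8211 = 0.102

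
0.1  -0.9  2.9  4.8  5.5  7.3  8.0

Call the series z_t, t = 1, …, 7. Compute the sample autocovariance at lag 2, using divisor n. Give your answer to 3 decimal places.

1.058

Mean z̄ = (0.1 − 0.9 + 2.9 + 4.8 + 5.5 + 7.3 + 8.0)/7 = 3.9571
Deviations: -3.8571, -4.8571, -1.0571, 0.8429, 1.5429, 3.3429, 4.0429
Σ_{t=1}^{5}(z_t−z̄)(z_{t+2}−z̄) = 7.4078
γ_2 = 7.4078 / 7 = 1.058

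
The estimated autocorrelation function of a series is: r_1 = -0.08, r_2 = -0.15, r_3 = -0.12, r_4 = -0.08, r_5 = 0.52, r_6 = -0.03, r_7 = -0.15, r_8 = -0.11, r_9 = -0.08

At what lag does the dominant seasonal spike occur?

The largest autocorrelation is r_5 = 0.52; the remaining lags stay at or below -0.03.
The dominant spike at lag 5 indicates a seasonal period of 5.

5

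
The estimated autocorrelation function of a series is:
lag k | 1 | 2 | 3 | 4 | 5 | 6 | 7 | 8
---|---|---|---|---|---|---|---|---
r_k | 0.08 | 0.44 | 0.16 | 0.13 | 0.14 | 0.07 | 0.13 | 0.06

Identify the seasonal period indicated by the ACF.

2

The largest autocorrelation is r_2 = 0.44; the remaining lags stay at or below 0.16.
The dominant spike at lag 2 indicates a seasonal period of 2.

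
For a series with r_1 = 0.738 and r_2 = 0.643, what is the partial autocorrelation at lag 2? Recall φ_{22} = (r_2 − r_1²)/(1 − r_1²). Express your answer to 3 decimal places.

φ_{22} = (r_2 − r_1²) / (1 − r_1²)
r_1² = (0.738)² = 0.544644
Numerator = 0.643 − 0.5446 = 0.0984; denominator = 1 − 0.5446 = 0.4554
φ_{22} = 0.0984 / 0.4554 = 0.216

0.216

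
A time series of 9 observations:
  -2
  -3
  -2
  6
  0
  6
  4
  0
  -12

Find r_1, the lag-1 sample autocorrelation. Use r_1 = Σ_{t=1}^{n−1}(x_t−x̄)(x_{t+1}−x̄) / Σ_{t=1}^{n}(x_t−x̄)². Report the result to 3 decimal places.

0.111

Mean x̄ = (-2 − 3 − 2 + 6 + 0 + 6 + 4 + 0 − 12)/9 = -0.3333
Numerator Σ_{t=1}^{8}(x_t−x̄)(x_{t+1}−x̄) = 27.5556
Denominator Σ(x_t−x̄)² = 248.0000
r_1 = 27.5556 / 248.0000 = 0.111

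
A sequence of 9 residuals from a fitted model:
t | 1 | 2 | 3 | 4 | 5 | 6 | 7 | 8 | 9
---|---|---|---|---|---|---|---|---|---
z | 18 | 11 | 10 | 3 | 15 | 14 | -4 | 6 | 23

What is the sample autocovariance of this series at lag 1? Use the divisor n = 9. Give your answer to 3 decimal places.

-5.494

Mean z̄ = (18 + 11 + 10 + 3 + 15 + 14 − 4 + 6 + 23)/9 = 10.6667
Σ_{t=1}^{8}(z_t−z̄)(z_{t+1}−z̄) = -49.4444
γ_1 = -49.4444 / 9 = -5.494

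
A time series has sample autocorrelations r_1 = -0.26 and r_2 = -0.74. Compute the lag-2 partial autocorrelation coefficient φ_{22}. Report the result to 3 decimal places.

-0.866

φ_{22} = (r_2 − r_1²) / (1 − r_1²)
r_1² = (-0.26)² = 0.0676
Numerator = -0.74 − 0.0676 = -0.8076; denominator = 1 − 0.0676 = 0.9324
φ_{22} = -0.8076 / 0.9324 = -0.866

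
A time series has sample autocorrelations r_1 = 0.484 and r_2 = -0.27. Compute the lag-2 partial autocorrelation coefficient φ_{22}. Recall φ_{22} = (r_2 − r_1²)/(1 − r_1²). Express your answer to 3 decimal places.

φ_{22} = (r_2 − r_1²) / (1 − r_1²)
r_1² = (0.484)² = 0.234256
Numerator = -0.27 − 0.2343 = -0.5043; denominator = 1 − 0.2343 = 0.7657
φ_{22} = -0.5043 / 0.7657 = -0.659

-0.659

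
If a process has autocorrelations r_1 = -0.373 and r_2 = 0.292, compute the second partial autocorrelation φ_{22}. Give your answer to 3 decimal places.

0.178

φ_{22} = (r_2 − r_1²) / (1 − r_1²)
r_1² = (-0.373)² = 0.139129
Numerator = 0.292 − 0.1391 = 0.1529; denominator = 1 − 0.1391 = 0.8609
φ_{22} = 0.1529 / 0.8609 = 0.178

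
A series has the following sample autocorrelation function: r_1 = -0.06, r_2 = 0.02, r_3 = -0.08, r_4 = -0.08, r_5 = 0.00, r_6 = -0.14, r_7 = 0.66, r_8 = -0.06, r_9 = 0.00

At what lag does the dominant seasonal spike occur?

7

The largest autocorrelation is r_7 = 0.66; the remaining lags stay at or below 0.02.
The dominant spike at lag 7 indicates a seasonal period of 7.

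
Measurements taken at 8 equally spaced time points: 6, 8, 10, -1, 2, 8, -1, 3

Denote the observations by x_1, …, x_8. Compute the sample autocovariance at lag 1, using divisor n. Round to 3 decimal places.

-1.486

Mean x̄ = (6 + 8 + 10 − 1 + 2 + 8 − 1 + 3)/8 = 4.3750
Deviations: 1.6250, 3.6250, 5.6250, -5.3750, -2.3750, 3.6250, -5.3750, -1.3750
Σ_{t=1}^{7}(x_t−x̄)(x_{t+1}−x̄) = -11.8906
γ_1 = -11.8906 / 8 = -1.486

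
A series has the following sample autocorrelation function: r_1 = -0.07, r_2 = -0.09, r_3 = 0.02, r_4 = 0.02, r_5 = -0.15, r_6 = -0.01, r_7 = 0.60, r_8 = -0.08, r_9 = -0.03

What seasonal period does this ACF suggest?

The largest autocorrelation is r_7 = 0.60; the remaining lags stay at or below 0.02.
The dominant spike at lag 7 indicates a seasonal period of 7.

7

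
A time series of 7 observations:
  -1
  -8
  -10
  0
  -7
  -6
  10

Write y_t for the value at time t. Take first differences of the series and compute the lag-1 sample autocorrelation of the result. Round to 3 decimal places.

-0.169

First differences Δy: -7, -2, 10, -7, 1, 16
Mean of differences = 1.8333
Numerator Σ(Δy_t−Δȳ)(Δy_{t+1}−Δȳ) = -74.0278
Denominator Σ(Δy_t−Δȳ)² = 438.8333
r_1(Δy) = -74.0278 / 438.8333 = -0.169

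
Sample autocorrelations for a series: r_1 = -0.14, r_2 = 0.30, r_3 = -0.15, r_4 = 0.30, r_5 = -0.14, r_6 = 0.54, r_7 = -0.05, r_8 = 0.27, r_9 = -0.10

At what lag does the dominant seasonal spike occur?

The largest autocorrelation is r_6 = 0.54; the remaining lags stay at or below 0.30.
The dominant spike at lag 6 indicates a seasonal period of 6.

6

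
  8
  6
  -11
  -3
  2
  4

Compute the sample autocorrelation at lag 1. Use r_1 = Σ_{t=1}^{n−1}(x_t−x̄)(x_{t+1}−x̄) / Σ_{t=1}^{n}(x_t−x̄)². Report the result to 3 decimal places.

Mean x̄ = (8 + 6 − 11 − 3 + 2 + 4)/6 = 1.0000
Deviations from mean: 7.0000, 5.0000, -12.0000, -4.0000, 1.0000, 3.0000
Numerator Σ_{t=1}^{5}(x_t−x̄)(x_{t+1}−x̄) = 22.0000
Denominator Σ(x_t−x̄)² = 244.0000
r_1 = 22.0000 / 244.0000 = 0.090

0.090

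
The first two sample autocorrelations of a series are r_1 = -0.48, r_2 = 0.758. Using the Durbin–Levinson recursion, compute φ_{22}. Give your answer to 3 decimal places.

0.686

φ_{22} = (r_2 − r_1²) / (1 − r_1²)
r_1² = (-0.48)² = 0.2304
Numerator = 0.758 − 0.2304 = 0.5276; denominator = 1 − 0.2304 = 0.7696
φ_{22} = 0.5276 / 0.7696 = 0.686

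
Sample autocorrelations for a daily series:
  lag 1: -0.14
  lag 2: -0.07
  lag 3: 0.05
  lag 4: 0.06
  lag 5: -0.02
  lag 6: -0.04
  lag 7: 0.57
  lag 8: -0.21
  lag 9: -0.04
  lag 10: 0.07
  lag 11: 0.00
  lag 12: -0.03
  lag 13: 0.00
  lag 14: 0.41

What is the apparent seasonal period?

The largest autocorrelation is r_7 = 0.57, with a weaker echo at lag 14 (0.41); the remaining lags stay at or below 0.07.
The dominant spike at lag 7 indicates a seasonal period of 7.

7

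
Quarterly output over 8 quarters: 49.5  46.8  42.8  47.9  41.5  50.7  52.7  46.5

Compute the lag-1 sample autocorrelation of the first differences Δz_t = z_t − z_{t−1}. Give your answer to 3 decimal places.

First differences Δz: -2.7, -4.0, 5.1, -6.4, 9.2, 2.0, -6.2
Mean of differences = -0.4286
Numerator Σ(Δz_t−Δz̄)(Δz_{t+1}−Δz̄) = -92.7751
Denominator Σ(Δz_t−Δz̄)² = 216.0543
r_1(Δz) = -92.7751 / 216.0543 = -0.429

-0.429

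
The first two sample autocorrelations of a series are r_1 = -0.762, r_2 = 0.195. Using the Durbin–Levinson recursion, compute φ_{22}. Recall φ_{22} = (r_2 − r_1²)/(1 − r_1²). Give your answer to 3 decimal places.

φ_{22} = (r_2 − r_1²) / (1 − r_1²)
r_1² = (-0.762)² = 0.580644
Numerator = 0.195 − 0.5806 = -0.3856; denominator = 1 − 0.5806 = 0.4194
φ_{22} = -0.3856 / 0.4194 = -0.920

-0.920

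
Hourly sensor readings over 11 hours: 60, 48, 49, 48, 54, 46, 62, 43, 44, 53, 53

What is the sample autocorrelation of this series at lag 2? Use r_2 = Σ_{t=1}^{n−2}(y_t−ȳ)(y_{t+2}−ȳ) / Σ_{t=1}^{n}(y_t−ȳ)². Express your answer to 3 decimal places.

-0.092

Mean ȳ = (60 + 48 + 49 + 48 + 54 + 46 + 62 + 43 + 44 + 53 + 53)/11 = 50.9091
Numerator Σ_{t=1}^{9}(y_t−ȳ)(y_{t+2}−ȳ) = -35.0165
Denominator Σ(y_t−ȳ)² = 378.9091
r_2 = -35.0165 / 378.9091 = -0.092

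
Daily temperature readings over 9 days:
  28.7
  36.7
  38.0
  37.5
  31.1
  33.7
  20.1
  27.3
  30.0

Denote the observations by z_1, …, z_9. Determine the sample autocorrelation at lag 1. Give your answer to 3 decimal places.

Mean z̄ = (28.7 + 36.7 + 38.0 + 37.5 + 31.1 + 33.7 + 20.1 + 27.3 + 30.0)/9 = 31.4556
Numerator Σ_{t=1}^{8}(z_t−z̄)(z_{t+1}−z̄) = 84.2314
Denominator Σ(z_t−z̄)² = 267.9622
r_1 = 84.2314 / 267.9622 = 0.314

0.314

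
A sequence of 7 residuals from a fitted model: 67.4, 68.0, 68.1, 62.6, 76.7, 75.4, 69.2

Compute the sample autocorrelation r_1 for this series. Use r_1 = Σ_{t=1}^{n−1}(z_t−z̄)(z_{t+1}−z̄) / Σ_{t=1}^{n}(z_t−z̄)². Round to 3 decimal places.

Mean z̄ = (67.4 + 68.0 + 68.1 + 62.6 + 76.7 + 75.4 + 69.2)/7 = 69.6286
Deviations from mean: -2.2286, -1.6286, -1.5286, -7.0286, 7.0714, 5.7714, -0.4286
Numerator Σ_{t=1}^{6}(z_t−z̄)(z_{t+1}−z̄) = 5.4992
Denominator Σ(z_t−z̄)² = 142.8543
r_1 = 5.4992 / 142.8543 = 0.038

0.038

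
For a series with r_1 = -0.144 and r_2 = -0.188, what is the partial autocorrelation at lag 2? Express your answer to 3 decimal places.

φ_{22} = (r_2 − r_1²) / (1 − r_1²)
r_1² = (-0.144)² = 0.020736
Numerator = -0.188 − 0.0207 = -0.2087; denominator = 1 − 0.0207 = 0.9793
φ_{22} = -0.2087 / 0.9793 = -0.213

-0.213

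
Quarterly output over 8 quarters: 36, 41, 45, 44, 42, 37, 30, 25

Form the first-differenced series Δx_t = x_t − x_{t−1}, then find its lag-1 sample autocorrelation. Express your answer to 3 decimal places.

First differences Δx: 5, 4, -1, -2, -5, -7, -5
Mean of differences = -1.5714
Numerator Σ(Δx_t−Δx̄)(Δx_{t+1}−Δx̄) = 78.2449
Denominator Σ(Δx_t−Δx̄)² = 127.7143
r_1(Δx) = 78.2449 / 127.7143 = 0.613

0.613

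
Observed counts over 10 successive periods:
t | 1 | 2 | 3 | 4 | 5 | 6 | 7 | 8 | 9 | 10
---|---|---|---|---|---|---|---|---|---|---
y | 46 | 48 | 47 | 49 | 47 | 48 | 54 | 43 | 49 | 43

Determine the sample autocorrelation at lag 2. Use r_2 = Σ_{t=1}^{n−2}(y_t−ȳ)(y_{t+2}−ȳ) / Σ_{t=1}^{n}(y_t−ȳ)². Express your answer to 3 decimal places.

0.302

Mean ȳ = (46 + 48 + 47 + 49 + 47 + 48 + 54 + 43 + 49 + 43)/10 = 47.4000
Numerator Σ_{t=1}^{8}(y_t−ȳ)(y_{t+2}−ȳ) = 27.2800
Denominator Σ(y_t−ȳ)² = 90.4000
r_2 = 27.2800 / 90.4000 = 0.302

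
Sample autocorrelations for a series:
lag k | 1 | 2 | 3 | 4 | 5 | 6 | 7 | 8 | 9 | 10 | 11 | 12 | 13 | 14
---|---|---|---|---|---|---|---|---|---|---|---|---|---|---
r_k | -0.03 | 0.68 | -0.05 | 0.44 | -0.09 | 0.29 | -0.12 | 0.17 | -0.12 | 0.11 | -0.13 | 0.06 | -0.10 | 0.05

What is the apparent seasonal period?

The largest autocorrelation is r_2 = 0.68, with weaker echoes at lags 4 (0.44), 6 (0.29) and 8 (0.17); the remaining lags stay at or below 0.11.
The dominant spike at lag 2 indicates a seasonal period of 2.

2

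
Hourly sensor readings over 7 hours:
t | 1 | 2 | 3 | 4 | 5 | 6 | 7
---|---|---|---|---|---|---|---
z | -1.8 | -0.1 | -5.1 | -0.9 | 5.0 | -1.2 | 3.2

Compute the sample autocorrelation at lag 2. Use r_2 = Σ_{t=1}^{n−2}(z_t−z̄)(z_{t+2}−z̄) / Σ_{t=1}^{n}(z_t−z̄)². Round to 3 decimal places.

0.010

Mean z̄ = (-1.8 − 0.1 − 5.1 − 0.9 + 5.0 − 1.2 + 3.2)/7 = -0.1286
Deviations from mean: -1.6714, 0.0286, -4.9714, -0.7714, 5.1286, -1.0714, 3.3286
Numerator Σ_{t=1}^{5}(z_t−z̄)(z_{t+2}−z̄) = 0.6884
Denominator Σ(z_t−z̄)² = 66.6343
r_2 = 0.6884 / 66.6343 = 0.010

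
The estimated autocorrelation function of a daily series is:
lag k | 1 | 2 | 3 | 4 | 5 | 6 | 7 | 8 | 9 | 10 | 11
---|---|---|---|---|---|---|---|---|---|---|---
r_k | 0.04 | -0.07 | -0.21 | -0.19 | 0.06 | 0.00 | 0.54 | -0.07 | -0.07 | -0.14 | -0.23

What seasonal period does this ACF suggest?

7

The largest autocorrelation is r_7 = 0.54; the remaining lags stay at or below 0.06.
The dominant spike at lag 7 indicates a seasonal period of 7.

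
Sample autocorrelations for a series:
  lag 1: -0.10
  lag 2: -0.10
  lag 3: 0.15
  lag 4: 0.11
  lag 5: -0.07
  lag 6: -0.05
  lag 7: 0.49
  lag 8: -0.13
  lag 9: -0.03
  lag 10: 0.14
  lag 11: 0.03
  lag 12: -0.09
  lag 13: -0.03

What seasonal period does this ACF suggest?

7

The largest autocorrelation is r_7 = 0.49; the remaining lags stay at or below 0.15.
The dominant spike at lag 7 indicates a seasonal period of 7.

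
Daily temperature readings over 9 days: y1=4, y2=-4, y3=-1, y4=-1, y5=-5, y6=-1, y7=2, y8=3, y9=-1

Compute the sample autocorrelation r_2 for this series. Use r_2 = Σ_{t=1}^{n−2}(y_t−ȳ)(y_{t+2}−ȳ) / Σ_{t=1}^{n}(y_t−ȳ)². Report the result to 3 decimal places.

Mean ȳ = (4 − 4 − 1 − 1 − 5 − 1 + 2 + 3 − 1)/9 = -0.4444
Σ(y_t−ȳ)(y_{t+2}−ȳ) = (-2.4691) + (1.9753) + (2.5309) + (0.3086) + (-11.1358) + (-1.9136) + (-1.3580) = -12.0617
Denominator Σ(y_t−ȳ)² = 72.2222
r_2 = -12.0617 / 72.2222 = -0.167

-0.167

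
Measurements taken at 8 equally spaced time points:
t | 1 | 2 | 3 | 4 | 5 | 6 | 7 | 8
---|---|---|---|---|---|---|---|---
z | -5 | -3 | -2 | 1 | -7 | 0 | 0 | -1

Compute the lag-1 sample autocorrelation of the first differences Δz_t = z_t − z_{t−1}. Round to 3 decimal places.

First differences Δz: 2, 1, 3, -8, 7, 0, -1
Mean of differences = 0.5714
Numerator Σ(Δz_t−Δz̄)(Δz_{t+1}−Δz̄) = -77.0408
Denominator Σ(Δz_t−Δz̄)² = 125.7143
r_1(Δz) = -77.0408 / 125.7143 = -0.613

-0.613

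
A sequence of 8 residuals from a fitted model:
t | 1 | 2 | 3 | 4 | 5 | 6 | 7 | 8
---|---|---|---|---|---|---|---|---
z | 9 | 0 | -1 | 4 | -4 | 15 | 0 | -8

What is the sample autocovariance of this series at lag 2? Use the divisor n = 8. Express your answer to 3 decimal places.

Mean z̄ = (9 + 0 − 1 + 4 − 4 + 15 + 0 − 8)/8 = 1.8750
Deviations: 7.1250, -1.8750, -2.8750, 2.1250, -5.8750, 13.1250, -1.8750, -9.8750
Σ_{t=1}^{6}(z_t−z̄)(z_{t+2}−z̄) = -98.2813
γ_2 = -98.2813 / 8 = -12.285

-12.285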